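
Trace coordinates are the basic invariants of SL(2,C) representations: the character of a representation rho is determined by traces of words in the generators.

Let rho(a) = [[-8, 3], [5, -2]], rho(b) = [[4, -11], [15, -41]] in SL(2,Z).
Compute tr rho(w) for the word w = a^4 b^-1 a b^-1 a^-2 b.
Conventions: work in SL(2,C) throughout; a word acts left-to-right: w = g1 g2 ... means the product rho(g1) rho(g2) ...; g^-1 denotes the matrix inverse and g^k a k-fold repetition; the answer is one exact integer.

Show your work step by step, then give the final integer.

rho(a) = [[-8, 3], [5, -2]]
... * rho(a) = [[-8, 3], [5, -2]]  ->  [[79, -30], [-50, 19]]
... * rho(a) = [[-8, 3], [5, -2]]  ->  [[-782, 297], [495, -188]]
... * rho(a) = [[-8, 3], [5, -2]]  ->  [[7741, -2940], [-4900, 1861]]
... * rho(b^-1) = [[-41, 11], [-15, 4]]  ->  [[-273281, 73391], [172985, -46456]]
... * rho(a) = [[-8, 3], [5, -2]]  ->  [[2553203, -966625], [-1616160, 611867]]
... * rho(b^-1) = [[-41, 11], [-15, 4]]  ->  [[-90181948, 24218733], [57084555, -15330292]]
... * rho(a^-1) = [[-2, -3], [-5, -8]]  ->  [[59270231, 76795980], [-37517650, -48611329]]
... * rho(a^-1) = [[-2, -3], [-5, -8]]  ->  [[-502520362, -792178533], [318091945, 501443582]]
... * rho(b) = [[4, -11], [15, -41]]  ->  [[-13892759443, 38007043835], [8794021510, -24058198257]]
tr = -13892759443 + -24058198257 = -37950957700

-37950957700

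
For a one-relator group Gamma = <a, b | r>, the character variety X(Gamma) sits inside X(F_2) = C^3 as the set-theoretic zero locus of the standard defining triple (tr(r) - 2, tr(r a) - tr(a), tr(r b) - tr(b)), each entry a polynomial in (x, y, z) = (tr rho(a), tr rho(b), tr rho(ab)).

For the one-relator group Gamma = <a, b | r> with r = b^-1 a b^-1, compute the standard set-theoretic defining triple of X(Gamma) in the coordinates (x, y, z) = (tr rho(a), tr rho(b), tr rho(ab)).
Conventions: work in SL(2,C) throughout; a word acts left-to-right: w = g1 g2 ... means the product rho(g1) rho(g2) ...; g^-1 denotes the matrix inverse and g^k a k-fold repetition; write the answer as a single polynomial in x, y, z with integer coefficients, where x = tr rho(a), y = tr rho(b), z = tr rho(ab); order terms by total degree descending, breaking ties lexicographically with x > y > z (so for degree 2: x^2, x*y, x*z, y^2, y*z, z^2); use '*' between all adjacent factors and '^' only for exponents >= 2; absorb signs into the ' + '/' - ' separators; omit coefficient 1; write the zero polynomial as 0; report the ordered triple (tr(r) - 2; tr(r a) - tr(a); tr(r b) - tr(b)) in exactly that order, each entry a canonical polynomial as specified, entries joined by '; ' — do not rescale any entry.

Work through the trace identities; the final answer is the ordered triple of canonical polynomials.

x*y^2 - y*z - x - 2; x^2*y^2 - 2*x*y*z + z^2 - x - 2; x*y - y - z

trace(b^-1 a) = trace(a) trace(b) - trace(a b)  (eliminate b^-1) = x*y - z
trace(b^-1 a b^-1) = trace(b^-1 a) trace(b) - trace(b^-1 a b)  (eliminate b^-1) = x*y^2 - y*z - x
trace(a^2) = trace(a) trace(a) - trace(1)   [square of a] = x^2 - 2
trace(a^2 b) = trace(a) trace(b a) - trace(b)   [square of a] = x*z - y
trace(a b^-1 a) = trace(a^2) trace(b) - trace(a^2 b)   [inverse elimination on b] = x^2*y - x*z - y
trace(a b a b) = trace(a b) trace(a b) - trace(1)   [split at a repeated a] = z^2 - 2
trace(a b^-1 a b) = trace(a b a) trace(b) - trace(a b a b)   [inverse elimination on b] = x*y*z - y^2 - z^2 + 2
trace(b^-1 a b^-1 a) = trace(a b^-1 a) trace(b) - trace(a b^-1 a b)   [inverse elimination on b] = x^2*y^2 - 2*x*y*z + z^2 - 2
assemble the triple (trace(r) - 2; trace(r a) - x; trace(r b) - y)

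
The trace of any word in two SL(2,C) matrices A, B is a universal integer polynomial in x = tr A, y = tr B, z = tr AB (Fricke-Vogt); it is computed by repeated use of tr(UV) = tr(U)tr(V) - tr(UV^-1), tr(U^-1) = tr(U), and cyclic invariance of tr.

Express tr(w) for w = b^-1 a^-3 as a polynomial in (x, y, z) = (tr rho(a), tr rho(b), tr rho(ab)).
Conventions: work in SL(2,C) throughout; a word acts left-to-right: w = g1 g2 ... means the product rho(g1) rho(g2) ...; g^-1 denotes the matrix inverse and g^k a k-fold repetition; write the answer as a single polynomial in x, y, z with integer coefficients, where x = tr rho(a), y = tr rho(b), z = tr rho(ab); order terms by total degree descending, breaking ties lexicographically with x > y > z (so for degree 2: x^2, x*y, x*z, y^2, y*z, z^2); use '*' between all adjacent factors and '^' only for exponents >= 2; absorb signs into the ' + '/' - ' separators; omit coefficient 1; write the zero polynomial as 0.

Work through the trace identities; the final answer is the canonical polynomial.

x^2*z - x*y - z

trace(a^-1) = trace(a) = x
trace(a^-1 b) = trace(b) trace(a) - trace(b a)   [inverse elimination on a] = x*y - z
trace(b^-1 a^-1) = trace(a^-1) trace(b) - trace(a^-1 b)   [inverse elimination on b] = z
trace(a^-2 b^-1) = trace(b^-1 a^-1) trace(a) - trace(b^-1)   [inverse elimination on a] = x*z - y
trace(b^-1 a^-3) = trace(a^-2 b^-1) trace(a) - trace(a^-2 b^-1 a)   [inverse elimination on a] = x^2*z - x*y - z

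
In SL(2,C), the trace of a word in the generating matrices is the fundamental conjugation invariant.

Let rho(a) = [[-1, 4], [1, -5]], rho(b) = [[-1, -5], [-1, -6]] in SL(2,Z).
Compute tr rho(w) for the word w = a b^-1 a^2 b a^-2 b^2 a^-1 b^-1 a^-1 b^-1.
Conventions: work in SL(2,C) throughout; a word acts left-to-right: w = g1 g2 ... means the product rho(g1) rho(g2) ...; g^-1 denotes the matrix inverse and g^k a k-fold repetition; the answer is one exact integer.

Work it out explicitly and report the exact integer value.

718267808

rho(a) = [[-1, 4], [1, -5]]
... * rho(b^-1) = [[-6, 5], [1, -1]]  ->  [[10, -9], [-11, 10]]
... * rho(a) = [[-1, 4], [1, -5]]  ->  [[-19, 85], [21, -94]]
... * rho(a) = [[-1, 4], [1, -5]]  ->  [[104, -501], [-115, 554]]
... * rho(b) = [[-1, -5], [-1, -6]]  ->  [[397, 2486], [-439, -2749]]
... * rho(a^-1) = [[-5, -4], [-1, -1]]  ->  [[-4471, -4074], [4944, 4505]]
... * rho(a^-1) = [[-5, -4], [-1, -1]]  ->  [[26429, 21958], [-29225, -24281]]
... * rho(b) = [[-1, -5], [-1, -6]]  ->  [[-48387, -263893], [53506, 291811]]
... * rho(b) = [[-1, -5], [-1, -6]]  ->  [[312280, 1825293], [-345317, -2018396]]
... * rho(a^-1) = [[-5, -4], [-1, -1]]  ->  [[-3386693, -3074413], [3744981, 3399664]]
... * rho(b^-1) = [[-6, 5], [1, -1]]  ->  [[17245745, -13859052], [-19070222, 15325241]]
... * rho(a^-1) = [[-5, -4], [-1, -1]]  ->  [[-72369673, -55123928], [80025869, 60955647]]
... * rho(b^-1) = [[-6, 5], [1, -1]]  ->  [[379094110, -306724437], [-419199567, 339173698]]
tr = 379094110 + 339173698 = 718267808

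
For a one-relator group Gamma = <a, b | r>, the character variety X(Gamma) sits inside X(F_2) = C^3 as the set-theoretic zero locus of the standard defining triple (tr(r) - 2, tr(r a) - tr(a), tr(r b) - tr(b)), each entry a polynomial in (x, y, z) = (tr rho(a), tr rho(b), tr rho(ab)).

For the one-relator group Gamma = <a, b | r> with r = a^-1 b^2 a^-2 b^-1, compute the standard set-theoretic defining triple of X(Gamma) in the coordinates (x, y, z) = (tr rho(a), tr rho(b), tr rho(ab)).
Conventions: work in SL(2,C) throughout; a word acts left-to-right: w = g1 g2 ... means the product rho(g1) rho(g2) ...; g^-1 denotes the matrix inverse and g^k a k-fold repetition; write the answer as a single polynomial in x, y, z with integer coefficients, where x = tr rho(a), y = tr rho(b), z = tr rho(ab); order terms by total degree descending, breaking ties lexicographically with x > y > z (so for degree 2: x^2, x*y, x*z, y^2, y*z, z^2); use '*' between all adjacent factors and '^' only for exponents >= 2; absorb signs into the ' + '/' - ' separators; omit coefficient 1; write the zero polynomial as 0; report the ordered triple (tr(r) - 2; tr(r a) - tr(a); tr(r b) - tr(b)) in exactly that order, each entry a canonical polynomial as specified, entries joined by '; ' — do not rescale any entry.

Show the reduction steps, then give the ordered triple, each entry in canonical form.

tr(b^2) = tr(b) tr(b) - tr(1)  (reduce the b square) = y^2 - 2
tr(b^2 a) = tr(b) tr(a b) - tr(a)  (reduce the b square) = y*z - x
tr(b^2 a^-1) = tr(b^2) tr(a) - tr(b^2 a)  (eliminate a^-1) = x*y^2 - y*z - x
tr(a^-1 b^2 a^-1) = tr(b^2 a^-1) tr(a) - tr(b^2)  (eliminate a^-1) = x^2*y^2 - x*y*z - x^2 - y^2 + 2
tr(b^3) = tr(b) tr(b^2) - tr(b)  (reduce the b square) = y^3 - 3*y
tr(b^3 a) = tr(b) tr(b a b) - tr(b a)  (reduce the b square) = y^2*z - x*y - z
tr(b^2 a^-1 b) = tr(b^3) tr(a) - tr(b^3 a)  (eliminate a^-1) = x*y^3 - y^2*z - 2*x*y + z
tr(a b a b) = tr(a b) tr(a b) - tr(1)  (split on a) = z^2 - 2
tr(a b a) = tr(a) tr(b a) - tr(b)  (reduce the a square) = x*z - y
tr(b a b^2 a) = tr(b) tr(a b a b) - tr(a b a)  (reduce the b square) = y*z^2 - x*z - y
tr(b^2 a^-1 b a) = tr(b a b^2) tr(a) - tr(b a b^2 a)  (eliminate a^-1) = x*y^2*z - x^2*y - y*z^2 + y
tr(a^-1 b^2 a^-1 b) = tr(b^2 a^-1 b) tr(a) - tr(b^2 a^-1 b a)  (eliminate a^-1) = x^2*y^3 - 2*x*y^2*z - x^2*y + y*z^2 + x*z - y
tr(b^-1 a^-1 b^2 a^-1) = tr(a^-1 b^2 a^-1) tr(b) - tr(a^-1 b^2 a^-1 b)  (eliminate b^-1) = x*y^2*z - y^3 - y*z^2 - x*z + 3*y
tr(a^-1 b) = tr(b) tr(a) - tr(b a)  (eliminate a^-1) = x*y - z
tr(a^-1 b^2 a^-2 b^-1) = tr(b^-1 a^-1 b^2 a^-1) tr(a) - tr(b^-1 a^-1 b^2)  (eliminate a^-1) = x^2*y^2*z - x*y^3 - x*y*z^2 - x^2*z + 2*x*y + z
tr(b a^-2) = tr(a^-1 b) tr(a) - tr(a^-1 b a)   [inverse elimination on a] = x^2*y - x*z - y
tr(a^-1 b^2 a^-2) = tr(a^-1 b^2 a^-1) tr(a) - tr(a^-1 b^2) = x^3*y^2 - x^2*y*z - x^3 - 2*x*y^2 + y*z + 3*x
assemble the triple (tr(r) - 2; tr(r a) - x; tr(r b) - y)

x^2*y^2*z - x*y^3 - x*y*z^2 - x^2*z + 2*x*y + z - 2; x^2*y - x*z - x - y; x^3*y^2 - x^2*y*z - x^3 - 2*x*y^2 + y*z + 3*x - y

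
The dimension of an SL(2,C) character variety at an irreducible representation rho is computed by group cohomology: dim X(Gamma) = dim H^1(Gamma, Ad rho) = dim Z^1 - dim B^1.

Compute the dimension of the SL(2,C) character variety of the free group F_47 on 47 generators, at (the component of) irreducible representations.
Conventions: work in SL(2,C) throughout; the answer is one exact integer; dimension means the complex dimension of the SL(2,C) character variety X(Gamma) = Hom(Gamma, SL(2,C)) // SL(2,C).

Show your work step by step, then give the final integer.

The free group F_47: 47 generators, no relators.
A cocycle picks one sl_2 vector per generator freely, giving dim Z^1 = 3*47 = 141.
Irreducibility makes the coboundary map sl_2 -> Z^1 injective (trivial centralizer), so dim B^1 = 3.
dim H^1 = 141 - 3 = 138, which is dim X.

138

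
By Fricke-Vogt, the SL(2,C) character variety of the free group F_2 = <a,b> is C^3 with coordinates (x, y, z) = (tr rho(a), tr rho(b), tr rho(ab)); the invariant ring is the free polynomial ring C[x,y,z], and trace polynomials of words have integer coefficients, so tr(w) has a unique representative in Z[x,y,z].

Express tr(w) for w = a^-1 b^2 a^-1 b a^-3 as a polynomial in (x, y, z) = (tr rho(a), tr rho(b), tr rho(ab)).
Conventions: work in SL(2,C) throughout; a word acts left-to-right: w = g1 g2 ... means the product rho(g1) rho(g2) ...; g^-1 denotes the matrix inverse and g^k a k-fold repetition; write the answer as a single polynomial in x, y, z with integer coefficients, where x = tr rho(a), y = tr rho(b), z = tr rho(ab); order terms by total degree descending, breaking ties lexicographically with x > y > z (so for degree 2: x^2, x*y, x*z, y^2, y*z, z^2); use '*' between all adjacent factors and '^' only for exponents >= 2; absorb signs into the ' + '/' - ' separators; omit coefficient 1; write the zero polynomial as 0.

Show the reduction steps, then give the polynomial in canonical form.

and tr(b^2) = tr(b)*tr(b) - tr(1)   [square of b] = y^2 - 2
next, tr(b^3) = tr(b)*tr(b^2) - tr(b)   [square of b] = y^3 - 3*y
tr(b a b) = tr(b)*tr(a b) - tr(a)   [square of b] = y*z - x
next, tr(b^3 a) = tr(b)*tr(b a b) - tr(b a)   [square of b] = y^2*z - x*y - z
tr(b a^-1 b^2) = tr(b^3)*tr(a) - tr(b^3 a)   [inverse elimination on a] = x*y^3 - y^2*z - 2*x*y + z
tr(a b a b) = tr(b a)*tr(b a) - tr(1)   [split at a repeated b] = z^2 - 2
next, tr(a b a) = tr(a)*tr(b a) - tr(b)   [square of a] = x*z - y
tr(b^2 a b a) = tr(b)*tr(a b a b) - tr(a b a)   [square of b] = y*z^2 - x*z - y
next, tr(b a^-1 b^2 a) = tr(b^2 a b)*tr(a) - tr(b^2 a b a)   [inverse elimination on a] = x*y^2*z - x^2*y - y*z^2 + y
tr(b^2 a^-1 b a^-1) = tr(b a^-1 b^2)*tr(a) - tr(b a^-1 b^2 a)   [inverse elimination on a] = x^2*y^3 - 2*x*y^2*z - x^2*y + y*z^2 + x*z - y
tr(a^-1 b^2 a^-1 b a^-1) = tr(b^2 a^-1 b a^-1)*tr(a) - tr(b^2 a^-1 b)   [inverse elimination on a] = x^3*y^3 - 2*x^2*y^2*z - x^3*y - x*y^3 + x*y*z^2 + x^2*z + y^2*z + x*y - z
tr(b^2 a^-1 b a^-3) = tr(a^-1 b^2 a^-1 b a^-1)*tr(a) - tr(a^-1 b^2 a^-1 b)   [inverse elimination on a] = x^4*y^3 - 2*x^3*y^2*z - x^4*y - 2*x^2*y^3 + x^2*y*z^2 + x^3*z + 3*x*y^2*z + 2*x^2*y - y*z^2 - 2*x*z + y
tr(a^-1 b^2 a^-1 b a^-3) = tr(b^2 a^-1 b a^-3)*tr(a) - tr(b^2 a^-1 b a^-2)   [inverse elimination on a] = x^5*y^3 - 2*x^4*y^2*z - x^5*y - 3*x^3*y^3 + x^3*y*z^2 + x^4*z + 5*x^2*y^2*z + 3*x^3*y + x*y^3 - 2*x*y*z^2 - 3*x^2*z - y^2*z + z

x^5*y^3 - 2*x^4*y^2*z - x^5*y - 3*x^3*y^3 + x^3*y*z^2 + x^4*z + 5*x^2*y^2*z + 3*x^3*y + x*y^3 - 2*x*y*z^2 - 3*x^2*z - y^2*z + z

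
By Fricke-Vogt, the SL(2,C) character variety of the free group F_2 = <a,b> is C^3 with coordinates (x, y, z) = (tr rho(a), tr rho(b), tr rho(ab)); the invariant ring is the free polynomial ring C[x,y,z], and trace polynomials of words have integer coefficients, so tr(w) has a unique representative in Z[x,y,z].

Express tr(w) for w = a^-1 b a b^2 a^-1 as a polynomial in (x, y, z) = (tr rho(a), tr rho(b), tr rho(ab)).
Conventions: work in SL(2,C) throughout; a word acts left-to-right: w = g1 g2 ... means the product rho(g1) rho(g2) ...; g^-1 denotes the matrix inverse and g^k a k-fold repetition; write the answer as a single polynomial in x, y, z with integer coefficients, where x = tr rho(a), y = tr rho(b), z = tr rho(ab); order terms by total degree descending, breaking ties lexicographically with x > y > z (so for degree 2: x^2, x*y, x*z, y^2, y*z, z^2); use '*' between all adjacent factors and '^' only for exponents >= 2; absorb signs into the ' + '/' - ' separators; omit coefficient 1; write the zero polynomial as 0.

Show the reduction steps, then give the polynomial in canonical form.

so trace(a b^2) = trace(b) trace(a b) - trace(a)   [square of b] = y*z - x
reduce: trace(b a b^2) = trace(b) trace(a b^2) - trace(a b)   [square of b] = y^2*z - x*y - z
trace(a b a b) = trace(a b) trace(a b) - trace(1)   [split at a repeated a] = z^2 - 2
trace(a b a) = trace(a) trace(b a) - trace(b)   [square of a] = x*z - y
so trace(b a b^2 a) = trace(b) trace(a b a b) - trace(a b a)   [square of b] = y*z^2 - x*z - y
trace(b a b^2 a^-1) = trace(b a b^2) trace(a) - trace(b a b^2 a)   [inverse elimination on a] = x*y^2*z - x^2*y - y*z^2 + y
trace(a^-1 b a b^2 a^-1) = trace(b a b^2 a^-1) trace(a) - trace(b a b^2)   [inverse elimination on a] = x^2*y^2*z - x^3*y - x*y*z^2 - y^2*z + 2*x*y + z

x^2*y^2*z - x^3*y - x*y*z^2 - y^2*z + 2*x*y + z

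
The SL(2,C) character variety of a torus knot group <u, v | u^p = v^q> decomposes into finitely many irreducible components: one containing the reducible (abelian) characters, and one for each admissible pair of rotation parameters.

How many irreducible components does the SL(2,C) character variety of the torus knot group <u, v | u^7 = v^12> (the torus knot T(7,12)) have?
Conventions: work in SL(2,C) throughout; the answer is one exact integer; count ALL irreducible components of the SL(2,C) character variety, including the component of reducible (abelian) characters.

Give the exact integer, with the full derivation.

34

For T(7,12): irreducibility forces the central element u^7 = v^12 to one of +I, -I.
On an irreducible component, tr(u) is locked at 2*cos(pi*alpha/7) for some alpha in 1..6, and tr(v) at 2*cos(pi*beta/12) for some beta in 1..11.
The two central values (-1)^alpha I and (-1)^beta I must be the same matrix, so alpha and beta share a parity.
Counting: 3 odd alphas x 6 odd betas + 3 even alphas x 5 even betas = 18 + 15 = 33.
components with irreducible characters: 33; plus the single component of reducible (abelian) characters: total 34.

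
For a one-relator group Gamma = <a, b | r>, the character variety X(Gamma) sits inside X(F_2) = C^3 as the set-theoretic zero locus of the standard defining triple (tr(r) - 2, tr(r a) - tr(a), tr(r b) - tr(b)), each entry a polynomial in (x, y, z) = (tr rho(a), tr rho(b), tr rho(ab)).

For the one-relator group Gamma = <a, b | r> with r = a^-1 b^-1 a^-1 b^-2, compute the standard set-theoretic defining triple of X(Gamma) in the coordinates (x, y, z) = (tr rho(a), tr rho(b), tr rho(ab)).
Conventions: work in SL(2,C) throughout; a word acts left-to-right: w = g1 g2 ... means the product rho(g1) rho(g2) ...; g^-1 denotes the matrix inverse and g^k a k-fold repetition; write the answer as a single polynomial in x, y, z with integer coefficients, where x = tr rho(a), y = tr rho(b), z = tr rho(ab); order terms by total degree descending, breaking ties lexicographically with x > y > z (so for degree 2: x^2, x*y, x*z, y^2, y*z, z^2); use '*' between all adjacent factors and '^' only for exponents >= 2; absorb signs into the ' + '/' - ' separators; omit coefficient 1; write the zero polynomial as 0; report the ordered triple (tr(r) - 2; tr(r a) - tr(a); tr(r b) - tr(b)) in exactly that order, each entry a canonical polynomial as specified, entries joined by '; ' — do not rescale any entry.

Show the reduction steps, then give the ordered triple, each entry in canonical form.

apply: tr(b^-1) = tr(b) = y
tr(b^-2) = tr(b^-1) tr(b) - tr(1)  (eliminate b^-1) = y^2 - 2
tr(b^-1 a) = tr(a) tr(b) - tr(a b)  (eliminate b^-1) = x*y - z
use: tr(b^-2 a) = tr(b^-1 a) tr(b) - tr(b^-1 a b)  (eliminate b^-1) = x*y^2 - y*z - x
use: tr(a^-1 b^-2) = tr(b^-2) tr(a) - tr(b^-2 a)  (eliminate a^-1) = y*z - x
tr(b^-2 a^-1 b^-1) = tr(a^-1 b^-2) tr(b) - tr(a^-1 b^-1)  (eliminate b^-1) = y^2*z - x*y - z
use: tr(a^2) = tr(a) tr(a) - tr(1)  (reduce the a square) = x^2 - 2
tr(a^2 b) = tr(a) tr(b a) - tr(b)  (reduce the a square) = x*z - y
use: tr(a b^-1 a) = tr(a^2) tr(b) - tr(a^2 b)  (eliminate b^-1) = x^2*y - x*z - y
tr(a b a b) = tr(b a) tr(b a) - tr(1)  (split on b) = z^2 - 2
tr(a b^-1 a b) = tr(a b a) tr(b) - tr(a b a b)  (eliminate b^-1) = x*y*z - y^2 - z^2 + 2
use: tr(b^-1 a b^-1 a) = tr(a b^-1 a) tr(b) - tr(a b^-1 a b)  (eliminate b^-1) = x^2*y^2 - 2*x*y*z + z^2 - 2
tr(a^-1 b^-1 a b^-1) = tr(b^-1 a b^-1) tr(a) - tr(b^-1 a b^-1 a)  (eliminate a^-1) = x*y*z - x^2 - z^2 + 2
use: tr(b^-2 a^-1 b^-1 a) = tr(a^-1 b^-1 a b^-1) tr(b) - tr(a^-1 b^-1 a)  (eliminate b^-1) = x*y^2*z - x^2*y - y*z^2 + y
use: tr(a^-1 b^-1 a^-1 b^-2) = tr(b^-2 a^-1 b^-1) tr(a) - tr(b^-2 a^-1 b^-1 a)  (eliminate a^-1) = y*z^2 - x*z - y
assemble the triple (tr(r) - 2; tr(r a) - x; tr(r b) - y)

y*z^2 - x*z - y - 2; y^2*z - x*y - x - z; z^2 - y - 2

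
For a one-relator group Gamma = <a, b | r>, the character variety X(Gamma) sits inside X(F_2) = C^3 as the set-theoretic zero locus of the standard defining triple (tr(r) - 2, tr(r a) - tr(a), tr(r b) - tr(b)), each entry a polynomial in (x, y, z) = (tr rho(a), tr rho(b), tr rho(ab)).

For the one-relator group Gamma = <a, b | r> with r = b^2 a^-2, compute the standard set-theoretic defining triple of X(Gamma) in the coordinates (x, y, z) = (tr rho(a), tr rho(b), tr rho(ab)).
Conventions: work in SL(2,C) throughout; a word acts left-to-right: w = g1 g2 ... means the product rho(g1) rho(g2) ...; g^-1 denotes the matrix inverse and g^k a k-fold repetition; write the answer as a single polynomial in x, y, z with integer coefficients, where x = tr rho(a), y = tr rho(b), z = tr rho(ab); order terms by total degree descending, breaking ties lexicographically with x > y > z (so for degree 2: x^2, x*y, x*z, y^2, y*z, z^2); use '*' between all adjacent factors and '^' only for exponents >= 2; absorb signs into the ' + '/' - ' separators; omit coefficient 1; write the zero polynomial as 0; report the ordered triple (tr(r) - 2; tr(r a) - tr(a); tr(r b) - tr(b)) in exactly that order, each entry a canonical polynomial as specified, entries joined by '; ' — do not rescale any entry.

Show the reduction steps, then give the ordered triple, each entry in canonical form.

x^2*y^2 - x*y*z - x^2 - y^2; x*y^2 - y*z - 2*x; x^2*y^3 - x*y^2*z - 2*x^2*y - y^3 + x*z + 2*y

and trace(b^2) = trace(b)*trace(b) - trace(1) = y^2 - 2
trace(b^2 a) = trace(b)*trace(a b) - trace(a) = y*z - x
and trace(a^-1 b^2) = trace(b^2)*trace(a) - trace(b^2 a) = x*y^2 - y*z - x
and trace(b^2 a^-2) = trace(a^-1 b^2)*trace(a) - trace(a^-1 b^2 a) = x^2*y^2 - x*y*z - x^2 - y^2 + 2
trace(b^3) = trace(b)*trace(b^2) - trace(b) = y^3 - 3*y
next, trace(b^3 a) = trace(b)*trace(a b^2) - trace(a b) = y^2*z - x*y - z
trace(b^3 a^-1) = trace(b^3)*trace(a) - trace(b^3 a) = x*y^3 - y^2*z - 2*x*y + z
and trace(b^2 a^-2 b) = trace(b^3 a^-1)*trace(a) - trace(b^3) = x^2*y^3 - x*y^2*z - 2*x^2*y - y^3 + x*z + 3*y
assemble the triple (trace(r) - 2; trace(r a) - x; trace(r b) - y)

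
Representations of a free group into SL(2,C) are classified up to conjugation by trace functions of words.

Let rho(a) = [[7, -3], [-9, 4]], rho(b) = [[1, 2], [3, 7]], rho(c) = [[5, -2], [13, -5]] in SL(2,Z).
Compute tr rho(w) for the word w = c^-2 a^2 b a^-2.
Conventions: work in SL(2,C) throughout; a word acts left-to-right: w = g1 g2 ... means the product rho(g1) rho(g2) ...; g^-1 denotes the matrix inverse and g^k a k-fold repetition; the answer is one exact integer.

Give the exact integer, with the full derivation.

rho(c^-1) = [[-5, 2], [-13, 5]]
... * rho(c^-1) = [[-5, 2], [-13, 5]]  ->  [[-1, 0], [0, -1]]
... * rho(a) = [[7, -3], [-9, 4]]  ->  [[-7, 3], [9, -4]]
... * rho(a) = [[7, -3], [-9, 4]]  ->  [[-76, 33], [99, -43]]
... * rho(b) = [[1, 2], [3, 7]]  ->  [[23, 79], [-30, -103]]
... * rho(a^-1) = [[4, 3], [9, 7]]  ->  [[803, 622], [-1047, -811]]
... * rho(a^-1) = [[4, 3], [9, 7]]  ->  [[8810, 6763], [-11487, -8818]]
tr = 8810 + -8818 = -8

-8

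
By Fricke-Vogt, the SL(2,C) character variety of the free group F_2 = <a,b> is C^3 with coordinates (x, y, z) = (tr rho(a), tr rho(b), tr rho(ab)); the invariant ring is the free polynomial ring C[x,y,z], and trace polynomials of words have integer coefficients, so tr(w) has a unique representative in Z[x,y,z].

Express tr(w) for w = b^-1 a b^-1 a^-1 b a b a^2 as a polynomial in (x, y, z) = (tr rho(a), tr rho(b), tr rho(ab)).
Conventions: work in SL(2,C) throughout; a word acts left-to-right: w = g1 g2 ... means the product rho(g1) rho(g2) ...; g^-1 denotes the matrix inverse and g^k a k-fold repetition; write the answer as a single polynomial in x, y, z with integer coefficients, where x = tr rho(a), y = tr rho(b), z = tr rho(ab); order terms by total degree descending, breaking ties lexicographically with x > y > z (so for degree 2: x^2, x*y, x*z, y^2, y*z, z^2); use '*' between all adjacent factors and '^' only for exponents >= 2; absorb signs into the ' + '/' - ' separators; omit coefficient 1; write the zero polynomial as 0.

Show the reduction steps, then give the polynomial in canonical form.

so trace(b a^2) = trace(a)*trace(b a) - trace(b) = x*z - y
trace(a b a^2) = trace(a)*trace(b a^2) - trace(b a) = x^2*z - x*y - z
so trace(a^2 b a^2) = trace(a)*trace(a b a^2) - trace(a b a) = x^3*z - x^2*y - 2*x*z + y
trace(b a b a) = trace(b a)*trace(b a) - trace(1) = z^2 - 2
reduce: trace(b a b) = trace(b)*trace(a b) - trace(a) = y*z - x
reduce: trace(b a^2 b a) = trace(a)*trace(b a b a) - trace(b a b) = x*z^2 - y*z - x
trace(a^2) = trace(a)*trace(a) - trace(1) = x^2 - 2
trace(b a^2 b) = trace(b)*trace(a^2 b) - trace(a^2) = x*y*z - x^2 - y^2 + 2
trace(a^2 b a^2 b) = trace(a)*trace(b a^2 b a) - trace(b a^2 b) = x^2*z^2 - 2*x*y*z + y^2 - 2
trace(a b a^2 b^-1 a) = trace(a^2 b a^2)*trace(b) - trace(a^2 b a^2 b) = x^3*y*z - x^2*y^2 - x^2*z^2 + 2
so trace(a^2 b a b a) = trace(a)*trace(b a b a^2) - trace(b a b a) = x^2*z^2 - x*y*z - x^2 - z^2 + 2
trace(a b a b a^3) = trace(a)*trace(a^2 b a b a) - trace(a^2 b a b) = x^3*z^2 - x^2*y*z - x^3 - 2*x*z^2 + y*z + 3*x
reduce: trace(b a b a b a) = trace(a b a b)*trace(a b) - trace(b a) = z^3 - 3*z
trace(b a b a b) = trace(b)*trace(a b a b) - trace(a b a) = y*z^2 - x*z - y
trace(a b a b a b a) = trace(a)*trace(b a b a b a) - trace(b a b a b) = x*z^3 - y*z^2 - 2*x*z + y
trace(a b a b a^3 b) = trace(a)*trace(a b a b a b a) - trace(a b a b a b) = x^2*z^3 - x*y*z^2 - 2*x^2*z - z^3 + x*y + 3*z
trace(a b^-1 a b a b a^2) = trace(a b a b a^3)*trace(b) - trace(a b a b a^3 b) = x^3*y*z^2 - x^2*y^2*z - x^2*z^3 - x^3*y - x*y*z^2 + 2*x^2*z + y^2*z + z^3 + 2*x*y - 3*z
trace(b^2 a b) = trace(b)*trace(a b^2) - trace(a b) = y^2*z - x*y - z
trace(b a b a^2 b) = trace(a)*trace(b^2 a b a) - trace(b^2 a b) = x*y*z^2 - x^2*z - y^2*z + z
so trace(a b a b a^2 b a) = trace(a)*trace(b a b a^2 b a) - trace(b a b a^2 b) = x^2*z^3 - 2*x*y*z^2 - x^2*z + y^2*z + x*y - z
trace(b a b a b a b a) = trace(b a)*trace(b a b a b a) - trace(b^-1 a^-1 b^-1 a^-1) = z^4 - 4*z^2 + 2
trace(b a b a b a b) = trace(b)*trace(a b a b a b) - trace(a b a b a) = y*z^3 - x*z^2 - 2*y*z + x
trace(a b a b a^2 b a b) = trace(a)*trace(b a b a b a b a) - trace(b a b a b a b) = x*z^4 - y*z^3 - 3*x*z^2 + 2*y*z + x
reduce: trace(a b^-1 a b a b a^2 b) = trace(a b a b a^2 b a)*trace(b) - trace(a b a b a^2 b a b) = x^2*y*z^3 - 2*x*y^2*z^2 - x*z^4 - x^2*y*z + y^3*z + y*z^3 + x*y^2 + 3*x*z^2 - 3*y*z - x
trace(b a b a^2 b^-1 a b^-1 a) = trace(a b^-1 a b a b a^2)*trace(b) - trace(a b^-1 a b a b a^2 b) = x^3*y^2*z^2 - x^2*y^3*z - 2*x^2*y*z^3 - x^3*y^2 + x*y^2*z^2 + x*z^4 + 3*x^2*y*z + x*y^2 - 3*x*z^2 + x
so trace(b^-1 a b^-1 a^-1 b a b a^2) = trace(b a b a^2 b^-1 a b^-1)*trace(a) - trace(b a b a^2 b^-1 a b^-1 a) = -x^3*y^2*z^2 + x^4*y*z + x^2*y^3*z + 2*x^2*y*z^3 - x^3*z^2 - x*y^2*z^2 - x*z^4 - 3*x^2*y*z - x*y^2 + 3*x*z^2 + x

-x^3*y^2*z^2 + x^4*y*z + x^2*y^3*z + 2*x^2*y*z^3 - x^3*z^2 - x*y^2*z^2 - x*z^4 - 3*x^2*y*z - x*y^2 + 3*x*z^2 + x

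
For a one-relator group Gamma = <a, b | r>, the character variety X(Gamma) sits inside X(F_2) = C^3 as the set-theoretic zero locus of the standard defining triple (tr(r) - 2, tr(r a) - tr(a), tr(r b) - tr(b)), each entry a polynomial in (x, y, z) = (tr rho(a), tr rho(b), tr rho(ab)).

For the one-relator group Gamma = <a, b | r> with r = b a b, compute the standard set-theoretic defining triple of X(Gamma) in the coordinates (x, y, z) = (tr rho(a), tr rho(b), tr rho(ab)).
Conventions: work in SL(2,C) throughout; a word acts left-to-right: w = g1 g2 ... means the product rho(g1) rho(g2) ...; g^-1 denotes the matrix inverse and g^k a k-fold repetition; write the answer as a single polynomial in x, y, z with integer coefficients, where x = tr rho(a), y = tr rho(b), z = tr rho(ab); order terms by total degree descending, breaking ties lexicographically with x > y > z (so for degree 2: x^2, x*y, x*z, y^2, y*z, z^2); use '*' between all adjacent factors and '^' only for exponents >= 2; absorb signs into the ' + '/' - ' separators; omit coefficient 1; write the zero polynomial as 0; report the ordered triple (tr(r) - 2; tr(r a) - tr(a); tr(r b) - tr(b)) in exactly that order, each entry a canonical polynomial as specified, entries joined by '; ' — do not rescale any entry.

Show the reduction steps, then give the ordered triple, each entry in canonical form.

y*z - x - 2; z^2 - x - 2; y^2*z - x*y - y - z

reduce: trace(b a b) = trace(b) * trace(a b) - trace(a)   [square of b] = y*z - x
trace(b a b a) = trace(a b) * trace(a b) - trace(1)  (split on a) = z^2 - 2
trace(b a b^2) = trace(b) * trace(b a b) - trace(b a)   [square of b] = y^2*z - x*y - z
assemble the triple (trace(r) - 2; trace(r a) - x; trace(r b) - y)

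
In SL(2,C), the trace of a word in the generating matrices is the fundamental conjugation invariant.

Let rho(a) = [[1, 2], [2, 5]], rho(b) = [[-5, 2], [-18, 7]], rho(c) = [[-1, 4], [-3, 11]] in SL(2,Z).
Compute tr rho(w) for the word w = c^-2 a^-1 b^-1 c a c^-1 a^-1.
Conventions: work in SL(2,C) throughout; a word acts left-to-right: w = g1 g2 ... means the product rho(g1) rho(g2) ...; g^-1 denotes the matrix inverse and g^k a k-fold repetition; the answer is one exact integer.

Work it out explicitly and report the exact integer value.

-106158

rho(c^-1) = [[11, -4], [3, -1]]
... * rho(c^-1) = [[11, -4], [3, -1]]  ->  [[109, -40], [30, -11]]
... * rho(a^-1) = [[5, -2], [-2, 1]]  ->  [[625, -258], [172, -71]]
... * rho(b^-1) = [[7, -2], [18, -5]]  ->  [[-269, 40], [-74, 11]]
... * rho(c) = [[-1, 4], [-3, 11]]  ->  [[149, -636], [41, -175]]
... * rho(a) = [[1, 2], [2, 5]]  ->  [[-1123, -2882], [-309, -793]]
... * rho(c^-1) = [[11, -4], [3, -1]]  ->  [[-20999, 7374], [-5778, 2029]]
... * rho(a^-1) = [[5, -2], [-2, 1]]  ->  [[-119743, 49372], [-32948, 13585]]
tr = -119743 + 13585 = -106158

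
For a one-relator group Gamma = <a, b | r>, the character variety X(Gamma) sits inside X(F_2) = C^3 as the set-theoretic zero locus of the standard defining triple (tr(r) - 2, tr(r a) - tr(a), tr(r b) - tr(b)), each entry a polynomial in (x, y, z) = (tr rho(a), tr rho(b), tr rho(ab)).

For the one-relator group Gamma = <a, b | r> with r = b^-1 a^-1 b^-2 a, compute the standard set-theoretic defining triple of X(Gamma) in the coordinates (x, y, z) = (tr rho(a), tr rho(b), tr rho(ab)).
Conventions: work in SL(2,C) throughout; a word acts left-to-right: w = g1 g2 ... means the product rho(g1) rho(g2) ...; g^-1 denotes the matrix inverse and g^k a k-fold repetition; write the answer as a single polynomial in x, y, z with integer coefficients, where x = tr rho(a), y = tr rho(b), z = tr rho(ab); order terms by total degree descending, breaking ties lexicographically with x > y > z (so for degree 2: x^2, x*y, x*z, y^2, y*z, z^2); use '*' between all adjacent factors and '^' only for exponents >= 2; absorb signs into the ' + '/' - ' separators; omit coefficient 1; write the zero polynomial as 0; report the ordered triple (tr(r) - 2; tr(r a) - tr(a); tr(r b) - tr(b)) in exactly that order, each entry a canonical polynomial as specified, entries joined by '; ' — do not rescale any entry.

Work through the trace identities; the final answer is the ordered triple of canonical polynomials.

trace(b^-1) = trace(b) = y
trace(a b a) = trace(a) * trace(b a) - trace(b)  (reduce the a square) = x*z - y
reduce: trace(a b a b) = trace(a b) * trace(a b) - trace(1)  (split on a) = z^2 - 2
trace(b^-1 a b a) = trace(a b a) * trace(b) - trace(a b a b)  (eliminate b^-1) = x*y*z - y^2 - z^2 + 2
trace(a^-1 b^-1 a b) = trace(b^-1 a b) * trace(a) - trace(b^-1 a b a)  (eliminate a^-1) = -x*y*z + x^2 + y^2 + z^2 - 2
so trace(b^-1 a b^-1 a^-1) = trace(a^-1 b^-1 a) * trace(b) - trace(a^-1 b^-1 a b)  (eliminate b^-1) = x*y*z - x^2 - z^2 + 2
trace(b^-1 a^-1 b^-2 a) = trace(b^-1 a b^-1 a^-1) * trace(b) - trace(b^-1 a b^-1 a^-1 b)  (eliminate b^-1) = x*y^2*z - x^2*y - y*z^2 + y
so trace(a^2) = trace(a) * trace(a) - trace(1)  (reduce the a square) = x^2 - 2
trace(b^-1 a^2) = trace(a^2) * trace(b) - trace(a^2 b)  (eliminate b^-1) = x^2*y - x*z - y
trace(b^-2 a^2) = trace(b^-1 a^2) * trace(b) - trace(b^-1 a^2 b)  (eliminate b^-1) = x^2*y^2 - x*y*z - x^2 - y^2 + 2
so trace(b^-2 a^2 b^-1) = trace(b^-2 a^2) * trace(b) - trace(b^-2 a^2 b)  (eliminate b^-1) = x^2*y^3 - x*y^2*z - 2*x^2*y - y^3 + x*z + 3*y
trace(a^3) = trace(a) * trace(a^2) - trace(a)  (reduce the a square) = x^3 - 3*x
reduce: trace(a^3 b) = trace(a) * trace(b a^2) - trace(b a)  (reduce the a square) = x^2*z - x*y - z
so trace(b^-1 a^3) = trace(a^3) * trace(b) - trace(a^3 b)  (eliminate b^-1) = x^3*y - x^2*z - 2*x*y + z
reduce: trace(a b^-2 a^2) = trace(b^-1 a^3) * trace(b) - trace(b^-1 a^3 b)  (eliminate b^-1) = x^3*y^2 - x^2*y*z - x^3 - 2*x*y^2 + y*z + 3*x
trace(b a b) = trace(b) * trace(a b) - trace(a)  (reduce the b square) = y*z - x
reduce: trace(a^2 b a b) = trace(a) * trace(b a b a) - trace(b a b)  (reduce the a square) = x*z^2 - y*z - x
trace(a^2 b a b^-1) = trace(a^2 b a) * trace(b) - trace(a^2 b a b)  (eliminate b^-1) = x^2*y*z - x*y^2 - x*z^2 + x
trace(a b^-2 a^2 b) = trace(a^2 b a b^-1) * trace(b) - trace(a^2 b a)  (eliminate b^-1) = x^2*y^2*z - x*y^3 - x*y*z^2 - x^2*z + 2*x*y + z
reduce: trace(b^-2 a^2 b^-1 a) = trace(a b^-2 a^2) * trace(b) - trace(a b^-2 a^2 b)  (eliminate b^-1) = x^3*y^3 - 2*x^2*y^2*z - x^3*y - x*y^3 + x*y*z^2 + x^2*z + y^2*z + x*y - z
so trace(b^-1 a^-1 b^-2 a^2) = trace(b^-2 a^2 b^-1) * trace(a) - trace(b^-2 a^2 b^-1 a)  (eliminate a^-1) = x^2*y^2*z - x^3*y - x*y*z^2 - y^2*z + 2*x*y + z
so trace(b^-2) = trace(b^-1) * trace(b) - trace(1)   [inverse elimination on b] = y^2 - 2
assemble the triple (trace(r) - 2; trace(r a) - x; trace(r b) - y)

x*y^2*z - x^2*y - y*z^2 + y - 2; x^2*y^2*z - x^3*y - x*y*z^2 - y^2*z + 2*x*y - x + z; y^2 - y - 2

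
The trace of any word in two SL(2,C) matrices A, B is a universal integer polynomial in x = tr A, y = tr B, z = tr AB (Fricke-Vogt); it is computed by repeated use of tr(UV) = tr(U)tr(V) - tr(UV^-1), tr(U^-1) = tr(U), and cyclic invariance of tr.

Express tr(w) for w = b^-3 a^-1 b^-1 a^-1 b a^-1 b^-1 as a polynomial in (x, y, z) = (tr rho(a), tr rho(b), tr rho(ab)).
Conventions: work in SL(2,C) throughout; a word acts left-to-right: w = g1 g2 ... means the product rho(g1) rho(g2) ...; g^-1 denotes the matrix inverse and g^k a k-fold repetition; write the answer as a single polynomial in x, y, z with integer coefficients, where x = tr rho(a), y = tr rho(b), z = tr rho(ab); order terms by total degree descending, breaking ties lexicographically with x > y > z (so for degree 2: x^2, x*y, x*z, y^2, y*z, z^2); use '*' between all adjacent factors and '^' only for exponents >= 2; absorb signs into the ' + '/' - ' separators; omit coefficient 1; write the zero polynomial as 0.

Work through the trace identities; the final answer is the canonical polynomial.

x*y^4*z^2 - x^2*y^3*z - y^5*z - y^3*z^3 - x*y^2*z^2 + x^2*y*z + 5*y^3*z + 2*y*z^3 - x*z^2 - 6*y*z + x

apply: trace(b^-1) = trace(b) = y
apply: trace(b^-2) = trace(b^-1)*trace(b) - trace(1)  (eliminate b^-1) = y^2 - 2
use: trace(b^-3) = trace(b^-2)*trace(b) - trace(b^-1)  (eliminate b^-1) = y^3 - 3*y
trace(a b^-1) = trace(a)*trace(b) - trace(a b)  (eliminate b^-1) = x*y - z
trace(b^-1 a b^-1) = trace(a b^-1)*trace(b) - trace(a)  (eliminate b^-1) = x*y^2 - y*z - x
apply: trace(b^-3 a) = trace(b^-1 a b^-1)*trace(b) - trace(b^-1 a)  (eliminate b^-1) = x*y^3 - y^2*z - 2*x*y + z
trace(b^-1 a^-1 b^-2) = trace(b^-3)*trace(a) - trace(b^-3 a)  (eliminate a^-1) = y^2*z - x*y - z
trace(b a b) = trace(b)*trace(a b) - trace(a)  (reduce the b square) = y*z - x
trace(b a b a) = trace(b a)*trace(b a) - trace(1)  (split on b) = z^2 - 2
use: trace(a^-1 b a b) = trace(b a b)*trace(a) - trace(b a b a)  (eliminate a^-1) = x*y*z - x^2 - z^2 + 2
trace(a b^-1 a^-1 b) = trace(a^-1 b a)*trace(b) - trace(a^-1 b a b)  (eliminate b^-1) = -x*y*z + x^2 + y^2 + z^2 - 2
trace(a b^-1 a^-1 b^-1) = trace(a b^-1 a^-1)*trace(b) - trace(a b^-1 a^-1 b)  (eliminate b^-1) = x*y*z - x^2 - z^2 + 2
apply: trace(b^-1 a^-1 b^-2 a) = trace(a b^-1 a^-1 b^-1)*trace(b) - trace(a b^-1 a^-1)  (eliminate b^-1) = x*y^2*z - x^2*y - y*z^2 + y
trace(b^-2 a^-1 b^-1 a^-1) = trace(b^-1 a^-1 b^-2)*trace(a) - trace(b^-1 a^-1 b^-2 a)  (eliminate a^-1) = y*z^2 - x*z - y
apply: trace(b^-1 a^-1 b a b^-1) = trace(a^-1 b a b^-1)*trace(b) - trace(a^-1 b a)  (eliminate b^-1) = -x*y^2*z + x^2*y + y^3 + y*z^2 - 3*y
trace(b a b^-3 a^-1) = trace(b^-1 a^-1 b a b^-1)*trace(b) - trace(b^-1 a^-1 b a)  (eliminate b^-1) = -x*y^3*z + x^2*y^2 + y^4 + y^2*z^2 + x*y*z - x^2 - 4*y^2 - z^2 + 2
apply: trace(a^-1 b a b^-3 a^-1) = trace(b a b^-3 a^-1)*trace(a) - trace(b a b^-3)  (eliminate a^-1) = -x^2*y^3*z + x^3*y^2 + x*y^4 + x*y^2*z^2 + x^2*y*z - x^3 - 5*x*y^2 - x*z^2 + y*z + 3*x
use: trace(b a^2 b) = trace(a)*trace(b^2 a) - trace(b^2)  (reduce the a square) = x*y*z - x^2 - y^2 + 2
use: trace(b a^2 b a) = trace(a)*trace(b a b a) - trace(b a b)  (reduce the a square) = x*z^2 - y*z - x
trace(a b a^-1 b a) = trace(b a^2 b)*trace(a) - trace(b a^2 b a)  (eliminate a^-1) = x^2*y*z - x^3 - x*y^2 - x*z^2 + y*z + 3*x
trace(b a b a b a) = trace(a b)*trace(a b a b) - trace(a^-1 b^-1)  (split on a) = z^3 - 3*z
use: trace(a b a^-1 b a b) = trace(b a b a b)*trace(a) - trace(b a b a b a)  (eliminate a^-1) = x*y*z^2 - x^2*z - z^3 - x*y + 3*z
trace(a b a^-1 b a b^-1) = trace(a b a^-1 b a)*trace(b) - trace(a b a^-1 b a b)  (eliminate b^-1) = x^2*y^2*z - x^3*y - x*y^3 - 2*x*y*z^2 + x^2*z + y^2*z + z^3 + 4*x*y - 3*z
apply: trace(b a^-1 b a b^-2 a) = trace(a b a^-1 b a b^-1)*trace(b) - trace(a b a^-1 b a)  (eliminate b^-1) = x^2*y^3*z - x^3*y^2 - x*y^4 - 2*x*y^2*z^2 + y^3*z + y*z^3 + x^3 + 5*x*y^2 + x*z^2 - 4*y*z - 3*x
apply: trace(a^-1 b a^-1 b a b^-2) = trace(b a^-1 b a b^-2)*trace(a) - trace(b a^-1 b a b^-2 a)  (eliminate a^-1) = -x^2*y^3*z + x^3*y^2 + x*y^4 + 2*x*y^2*z^2 - x^2*y*z - y^3*z - y*z^3 - 4*x*y^2 + 4*y*z + x
apply: trace(b a b^-1 a^-1 b) = trace(a^-1 b^2 a)*trace(b) - trace(a^-1 b^2 a b)  (eliminate b^-1) = -x*y^2*z + x^2*y + y^3 + y*z^2 - 3*y
use: trace(a b a) = trace(a)*trace(b a) - trace(b)  (reduce the a square) = x*z - y
trace(b a b a b^-1 a) = trace(a b a b a)*trace(b) - trace(a b a b a b)  (eliminate b^-1) = x*y*z^2 - y^2*z - z^3 - x*y + 3*z
use: trace(b a b^-1 a^-1 b a) = trace(b a b a b^-1)*trace(a) - trace(b a b a b^-1 a)  (eliminate a^-1) = -x*y*z^2 + x^2*z + y^2*z + z^3 - 3*z
trace(a^-1 b a^-1 b a b^-1) = trace(b a b^-1 a^-1 b)*trace(a) - trace(b a b^-1 a^-1 b a)  (eliminate a^-1) = -x^2*y^2*z + x^3*y + x*y^3 + 2*x*y*z^2 - x^2*z - y^2*z - z^3 - 3*x*y + 3*z
trace(a^-1 b a b^-3 a^-1 b) = trace(a^-1 b a^-1 b a b^-2)*trace(b) - trace(a^-1 b a^-1 b a b^-1)  (eliminate b^-1) = -x^2*y^4*z + x^3*y^3 + x*y^5 + 2*x*y^3*z^2 - y^4*z - y^2*z^3 - x^3*y - 5*x*y^3 - 2*x*y*z^2 + x^2*z + 5*y^2*z + z^3 + 4*x*y - 3*z
trace(b^-3 a^-1 b^-1 a^-1 b a) = trace(a^-1 b a b^-3 a^-1)*trace(b) - trace(a^-1 b a b^-3 a^-1 b)  (eliminate b^-1) = -x*y^3*z^2 + x^2*y^2*z + y^4*z + y^2*z^3 + x*y*z^2 - x^2*z - 4*y^2*z - z^3 - x*y + 3*z
trace(b^-2 a^-1 b^-1 a^-1 b a^-1 b^-1) = trace(b^-3 a^-1 b^-1 a^-1 b)*trace(a) - trace(b^-3 a^-1 b^-1 a^-1 b a)  (eliminate a^-1) = x*y^3*z^2 - x^2*y^2*z - y^4*z - y^2*z^3 + 4*y^2*z + z^3 - 3*z
trace(a^-2) = trace(a^-1)*trace(a) - trace(1)  (eliminate a^-1) = x^2 - 2
apply: trace(b a^-2 b^-1 a) = trace(a^-1 b^-1 a b)*trace(a) - trace(a^-1 b^-1 a b a)  (eliminate a^-1) = -x^2*y*z + x^3 + x*y^2 + x*z^2 - 3*x
apply: trace(a^-1 b^-1 a^-1 b a^-1) = trace(b a^-2 b^-1)*trace(a) - trace(b a^-2 b^-1 a)  (eliminate a^-1) = x^2*y*z - x*y^2 - x*z^2 + x
trace(b^-2 a^-1 b^-1 a^-1 b a^-1) = trace(b^-1 a^-1 b^-1 a^-1 b a^-1)*trace(b) - trace(b^-1 a^-1 b^-1 a^-1 b a^-1 b)  (eliminate b^-1) = x*y^2*z^2 - x^2*y*z - y^3*z - y*z^3 + x*z^2 + 3*y*z - x
trace(b^-3 a^-1 b^-1 a^-1 b a^-1 b^-1) = trace(b^-2 a^-1 b^-1 a^-1 b a^-1 b^-1)*trace(b) - trace(b^-2 a^-1 b^-1 a^-1 b a^-1)  (eliminate b^-1) = x*y^4*z^2 - x^2*y^3*z - y^5*z - y^3*z^3 - x*y^2*z^2 + x^2*y*z + 5*y^3*z + 2*y*z^3 - x*z^2 - 6*y*z + x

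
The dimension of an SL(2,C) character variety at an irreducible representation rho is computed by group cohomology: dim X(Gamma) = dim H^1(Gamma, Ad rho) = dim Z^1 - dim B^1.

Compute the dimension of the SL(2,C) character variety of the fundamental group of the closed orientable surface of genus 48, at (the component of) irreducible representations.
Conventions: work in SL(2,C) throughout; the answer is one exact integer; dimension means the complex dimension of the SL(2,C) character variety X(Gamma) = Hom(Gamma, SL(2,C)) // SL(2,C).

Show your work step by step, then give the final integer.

282

The genus-48 surface group: 2g = 96 generators, one relator prod [a_i, b_i].
Before the relator condition, cocycle space has dim 3*96 = 288.
H^2 = coker(d_2) is dual to H^0 = 0 at irreducible rho (Poincare duality), so d_2 is onto: dim Z^1 = 285.
As always at irreducible rho, dim B^1 = 3.
Hence dim X = 285 - 3 = 282.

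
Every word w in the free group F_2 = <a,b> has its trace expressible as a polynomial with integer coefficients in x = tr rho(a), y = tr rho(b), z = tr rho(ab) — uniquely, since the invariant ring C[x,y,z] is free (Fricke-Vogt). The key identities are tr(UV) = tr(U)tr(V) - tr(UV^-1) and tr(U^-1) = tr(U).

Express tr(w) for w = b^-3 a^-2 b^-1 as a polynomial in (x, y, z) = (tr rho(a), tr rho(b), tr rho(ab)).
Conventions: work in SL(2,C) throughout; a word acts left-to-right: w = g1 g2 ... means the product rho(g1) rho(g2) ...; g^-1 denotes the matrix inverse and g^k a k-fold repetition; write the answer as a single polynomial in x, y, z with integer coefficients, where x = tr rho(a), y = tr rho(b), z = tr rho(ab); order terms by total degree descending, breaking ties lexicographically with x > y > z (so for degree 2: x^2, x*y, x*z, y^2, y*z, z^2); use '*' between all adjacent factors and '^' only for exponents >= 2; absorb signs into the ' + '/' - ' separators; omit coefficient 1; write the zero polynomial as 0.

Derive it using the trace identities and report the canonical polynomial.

x*y^3*z - x^2*y^2 - y^4 - 2*x*y*z + x^2 + 4*y^2 - 2

apply: trace(b^-1) = trace(b) = y
trace(b^-1 a) = trace(a) trace(b) - trace(a b)   [inverse elimination on b] = x*y - z
use: trace(b^-1 a^-1) = trace(b^-1) trace(a) - trace(b^-1 a)   [inverse elimination on a] = z
trace(b^-1 a^-1 b^-1) = trace(b^-1 a^-1) trace(b) - trace(b^-1 a^-1 b)   [inverse elimination on b] = y*z - x
trace(a^-1 b^-3) = trace(b^-1 a^-1 b^-1) trace(b) - trace(b^-1 a^-1)   [inverse elimination on b] = y^2*z - x*y - z
apply: trace(b^-2) = trace(b^-1) trace(b) - trace(1)   [inverse elimination on b] = y^2 - 2
use: trace(b^-3) = trace(b^-2) trace(b) - trace(b^-1)   [inverse elimination on b] = y^3 - 3*y
apply: trace(a^-2 b^-3) = trace(a^-1 b^-3) trace(a) - trace(a^-1 b^-3 a)   [inverse elimination on a] = x*y^2*z - x^2*y - y^3 - x*z + 3*y
use: trace(a^-2 b^-2) = trace(b^-2 a^-1) trace(a) - trace(b^-2)   [inverse elimination on a] = x*y*z - x^2 - y^2 + 2
trace(b^-3 a^-2 b^-1) = trace(a^-2 b^-3) trace(b) - trace(a^-2 b^-2)   [inverse elimination on b] = x*y^3*z - x^2*y^2 - y^4 - 2*x*y*z + x^2 + 4*y^2 - 2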